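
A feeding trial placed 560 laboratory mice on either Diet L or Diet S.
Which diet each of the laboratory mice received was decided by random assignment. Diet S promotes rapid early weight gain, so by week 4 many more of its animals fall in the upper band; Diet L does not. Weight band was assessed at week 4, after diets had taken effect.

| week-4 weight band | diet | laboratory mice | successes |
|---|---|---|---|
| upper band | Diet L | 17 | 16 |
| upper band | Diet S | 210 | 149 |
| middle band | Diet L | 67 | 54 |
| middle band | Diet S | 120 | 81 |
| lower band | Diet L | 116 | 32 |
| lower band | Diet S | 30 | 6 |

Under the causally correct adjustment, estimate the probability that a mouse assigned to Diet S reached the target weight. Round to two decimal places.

0.66

Because the diet influences week-4 weight band, week-4 weight band is a post-treatment mediator, not a confounder. Stratifying on it would bias the estimate; the causal effect is the crude pooled difference.
So P(outcome | do(Diet S)) is just the pooled rate for Diet S: 236/360 = 0.656.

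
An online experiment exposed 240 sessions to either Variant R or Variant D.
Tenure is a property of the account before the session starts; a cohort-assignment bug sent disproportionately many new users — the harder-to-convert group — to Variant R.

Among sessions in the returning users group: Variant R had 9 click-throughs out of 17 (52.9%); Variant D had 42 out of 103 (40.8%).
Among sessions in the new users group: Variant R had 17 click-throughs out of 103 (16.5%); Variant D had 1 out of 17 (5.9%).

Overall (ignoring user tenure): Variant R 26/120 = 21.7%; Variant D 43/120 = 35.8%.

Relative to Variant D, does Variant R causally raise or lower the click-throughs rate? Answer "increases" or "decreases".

User tenure satisfies the back-door criterion: it is not a descendant of the variant, and it blocks the spurious path from variant to outcome. Adjusting for it (i.e., using the within-user tenure rates) gives the causal effect.
Within each level — returning users: 52.9% vs 40.8%; new users: 16.5% vs 5.9% — Variant R is higher every time.

increases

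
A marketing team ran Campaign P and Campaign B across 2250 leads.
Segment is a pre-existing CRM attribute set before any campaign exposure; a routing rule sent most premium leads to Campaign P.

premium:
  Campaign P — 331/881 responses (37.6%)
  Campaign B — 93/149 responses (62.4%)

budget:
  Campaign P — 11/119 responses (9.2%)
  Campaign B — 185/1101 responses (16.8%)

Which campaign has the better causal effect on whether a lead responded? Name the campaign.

Campaign B

Here customer segment is a common cause — it drives both which campaign a case falls under and the outcome. The crude comparison mixes populations; the stratum-specific rates are the causally relevant ones.
Within each level — premium: 37.6% vs 62.4%; budget: 9.2% vs 16.8% — Campaign B is higher every time.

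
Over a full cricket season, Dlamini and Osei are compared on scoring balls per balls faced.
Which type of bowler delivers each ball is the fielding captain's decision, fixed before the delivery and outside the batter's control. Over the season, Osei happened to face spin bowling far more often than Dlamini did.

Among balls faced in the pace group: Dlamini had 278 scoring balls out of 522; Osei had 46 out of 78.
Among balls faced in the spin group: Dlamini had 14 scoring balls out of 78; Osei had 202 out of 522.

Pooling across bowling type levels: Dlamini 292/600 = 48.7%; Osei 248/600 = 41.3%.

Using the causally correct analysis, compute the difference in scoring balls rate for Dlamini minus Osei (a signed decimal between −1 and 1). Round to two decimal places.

The bowling type-specific comparison favours Osei throughout, but the pooled figures favour Dlamini. The question is whether to condition on bowling type.
The imbalance in bowling type arose from how balls faced were allocated, not from anything the player did; and bowling type independently affects the outcome. The pooled gap is confounded — condition on bowling type.
Adjusting over the population distribution of bowling type: 0.500·(0.533−0.590) + 0.500·(0.179−0.387) = -0.132.

-0.13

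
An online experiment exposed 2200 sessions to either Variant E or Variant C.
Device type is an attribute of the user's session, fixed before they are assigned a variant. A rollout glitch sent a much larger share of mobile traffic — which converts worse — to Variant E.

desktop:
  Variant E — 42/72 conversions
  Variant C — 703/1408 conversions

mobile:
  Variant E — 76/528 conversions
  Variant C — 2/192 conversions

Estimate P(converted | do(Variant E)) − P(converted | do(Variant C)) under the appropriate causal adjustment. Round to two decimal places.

+0.10

Nothing the variant does changes device type; the imbalance is an allocation artefact. With device type also predicting the outcome, the pooled figure is confounded, and the within-stratum comparison is the causal one.
Adjusting over the population distribution of device type: 0.673·(0.583−0.499) + 0.327·(0.144−0.010) = +0.100.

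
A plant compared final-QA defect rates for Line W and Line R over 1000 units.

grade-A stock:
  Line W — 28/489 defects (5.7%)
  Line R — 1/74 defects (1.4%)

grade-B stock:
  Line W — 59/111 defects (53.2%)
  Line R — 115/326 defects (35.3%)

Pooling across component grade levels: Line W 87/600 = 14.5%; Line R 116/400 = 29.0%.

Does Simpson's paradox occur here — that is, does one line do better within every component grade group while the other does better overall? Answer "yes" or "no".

yes

Within each component grade level (grade-A stock 5.7% vs 1.4%; grade-B stock 53.2% vs 35.3%), Line R has the lower rate every time. Pooled: 14.5% vs 29.0% — Line W has the lower rate overall. The two comparisons disagree.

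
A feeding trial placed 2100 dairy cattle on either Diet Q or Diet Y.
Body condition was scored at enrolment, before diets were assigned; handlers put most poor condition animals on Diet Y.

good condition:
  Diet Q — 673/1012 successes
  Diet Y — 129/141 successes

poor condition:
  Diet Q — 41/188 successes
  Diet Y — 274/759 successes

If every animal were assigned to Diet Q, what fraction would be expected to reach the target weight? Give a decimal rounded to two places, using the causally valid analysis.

0.46

Starting body condition differs across diets for reasons unrelated to any effect of the diet itself, and it separately predicts the outcome — a classic confounder. We must compare within starting body condition levels.
Standardising Diet Q to the population starting body condition mix: 0.549·673/1012 + 0.451·41/188 = 0.463.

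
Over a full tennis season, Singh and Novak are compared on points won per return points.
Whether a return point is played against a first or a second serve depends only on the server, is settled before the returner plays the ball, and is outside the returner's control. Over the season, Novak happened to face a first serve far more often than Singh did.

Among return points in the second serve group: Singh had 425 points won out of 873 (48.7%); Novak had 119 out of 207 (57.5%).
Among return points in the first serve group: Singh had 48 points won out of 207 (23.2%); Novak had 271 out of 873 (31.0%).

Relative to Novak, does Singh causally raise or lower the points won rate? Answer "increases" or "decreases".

decreases

The serve type-specific comparison favours Novak throughout, but the pooled figures favour Singh. The question is whether to condition on serve type.
The imbalance in serve type arose from how return points were allocated, not from anything the player did; and serve type independently affects the outcome. The pooled gap is confounded — condition on serve type.
Within each level — second serve: 48.7% vs 57.5%; first serve: 23.2% vs 31.0% — Novak is higher every time.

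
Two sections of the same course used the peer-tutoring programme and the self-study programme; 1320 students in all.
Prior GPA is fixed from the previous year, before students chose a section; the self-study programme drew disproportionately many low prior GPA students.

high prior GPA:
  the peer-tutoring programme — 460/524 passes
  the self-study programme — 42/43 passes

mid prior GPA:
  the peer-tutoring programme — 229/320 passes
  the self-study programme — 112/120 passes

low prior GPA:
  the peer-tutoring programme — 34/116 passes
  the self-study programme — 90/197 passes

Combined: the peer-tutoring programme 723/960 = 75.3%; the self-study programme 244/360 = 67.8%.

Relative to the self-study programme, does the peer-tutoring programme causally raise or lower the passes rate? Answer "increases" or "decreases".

The stratified and pooled comparisons disagree (the self-study programme wins within each prior GPA band; the peer-tutoring programme wins overall), so the answer turns on the causal role of prior GPA band.
Prior GPA band differs across teaching methods for reasons unrelated to any effect of the teaching method itself, and it separately predicts the outcome — a classic confounder. We must compare within prior GPA band levels.
Within each level — high prior GPA: 87.8% vs 97.7%; mid prior GPA: 71.6% vs 93.3%; low prior GPA: 29.3% vs 45.7% — the self-study programme is higher every time.

decreases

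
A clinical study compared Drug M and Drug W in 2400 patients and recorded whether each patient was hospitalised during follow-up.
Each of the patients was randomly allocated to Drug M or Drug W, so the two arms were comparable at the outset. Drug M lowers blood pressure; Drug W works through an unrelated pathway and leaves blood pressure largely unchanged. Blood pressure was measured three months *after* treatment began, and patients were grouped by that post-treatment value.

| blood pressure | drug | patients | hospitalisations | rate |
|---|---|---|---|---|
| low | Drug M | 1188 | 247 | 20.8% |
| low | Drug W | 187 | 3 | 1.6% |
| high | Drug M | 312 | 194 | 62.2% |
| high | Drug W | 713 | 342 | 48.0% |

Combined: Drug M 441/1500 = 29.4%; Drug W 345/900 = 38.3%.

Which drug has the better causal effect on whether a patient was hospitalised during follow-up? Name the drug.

Drug M

Within every blood pressure level Drug W has the lower rate, yet pooled Drug M does — Simpson's reversal.
Stratifying would compare drugs among patients the drugs themselves sorted into blood pressure groups — a form of selection on an intermediate. The unconditioned pooled rates give the total causal effect.
Pooled: Drug M 29.4% vs Drug W 38.3%; Drug M is lower overall.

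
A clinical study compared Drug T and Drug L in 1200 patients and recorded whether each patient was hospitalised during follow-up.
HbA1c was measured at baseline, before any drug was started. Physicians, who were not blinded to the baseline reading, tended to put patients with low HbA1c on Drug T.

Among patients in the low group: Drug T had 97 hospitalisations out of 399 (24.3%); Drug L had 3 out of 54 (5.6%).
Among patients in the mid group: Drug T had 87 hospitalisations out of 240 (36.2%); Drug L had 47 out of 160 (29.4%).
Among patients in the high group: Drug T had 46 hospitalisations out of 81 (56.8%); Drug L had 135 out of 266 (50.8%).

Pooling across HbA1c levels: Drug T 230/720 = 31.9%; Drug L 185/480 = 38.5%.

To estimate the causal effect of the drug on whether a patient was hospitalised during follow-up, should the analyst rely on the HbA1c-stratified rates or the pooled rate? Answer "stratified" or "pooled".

stratified

HbA1c is set before the drug has any effect — it is not caused by the drug — and it independently drives the outcome. That makes it a confounder, so the causal comparison is within HbA1c levels.
Within each level — low: 24.3% vs 5.6%; mid: 36.2% vs 29.4%; high: 56.8% vs 50.8% — Drug L is lower every time.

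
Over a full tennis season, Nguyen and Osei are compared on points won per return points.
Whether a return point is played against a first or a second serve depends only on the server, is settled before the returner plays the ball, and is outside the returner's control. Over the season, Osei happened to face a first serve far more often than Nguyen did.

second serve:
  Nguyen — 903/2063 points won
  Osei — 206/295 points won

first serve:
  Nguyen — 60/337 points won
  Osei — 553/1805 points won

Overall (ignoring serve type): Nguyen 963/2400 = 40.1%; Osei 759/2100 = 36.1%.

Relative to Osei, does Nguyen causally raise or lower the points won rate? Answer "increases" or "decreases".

decreases

The stratified and pooled comparisons disagree (Osei wins within each serve type; Nguyen wins overall), so the answer turns on the causal role of serve type.
The imbalance in serve type arose from how return points were allocated, not from anything the player did; and serve type independently affects the outcome. The pooled gap is confounded — condition on serve type.
Within each level — second serve: 43.8% vs 69.8%; first serve: 17.8% vs 30.6% — Osei is higher every time.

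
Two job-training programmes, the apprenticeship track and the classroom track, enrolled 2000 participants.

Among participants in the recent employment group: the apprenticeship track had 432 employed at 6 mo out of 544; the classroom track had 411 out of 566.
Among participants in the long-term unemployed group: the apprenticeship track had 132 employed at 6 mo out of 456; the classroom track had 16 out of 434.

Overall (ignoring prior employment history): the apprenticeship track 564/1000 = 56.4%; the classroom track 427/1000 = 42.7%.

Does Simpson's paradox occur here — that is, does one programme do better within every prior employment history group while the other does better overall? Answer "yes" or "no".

Within each prior employment history level (recent employment 79.4% vs 72.6%; long-term unemployed 28.9% vs 3.7%), the apprenticeship track has the higher rate every time. Pooled: 56.4% vs 42.7% — the apprenticeship track has the higher rate overall. They agree.

no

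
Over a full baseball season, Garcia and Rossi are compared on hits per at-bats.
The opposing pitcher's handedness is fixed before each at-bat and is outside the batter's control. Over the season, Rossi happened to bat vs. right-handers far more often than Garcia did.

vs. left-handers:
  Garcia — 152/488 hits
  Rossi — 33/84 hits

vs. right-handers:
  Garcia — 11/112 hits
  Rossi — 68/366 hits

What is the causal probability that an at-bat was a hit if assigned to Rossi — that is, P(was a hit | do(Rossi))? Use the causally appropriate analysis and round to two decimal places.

The imbalance in pitcher handedness arose from how at-bats were allocated, not from anything the player did; and pitcher handedness independently affects the outcome. The pooled gap is confounded — condition on pitcher handedness.
Standardising Rossi to the population pitcher handedness mix: 0.545·33/84 + 0.455·68/366 = 0.299.

0.30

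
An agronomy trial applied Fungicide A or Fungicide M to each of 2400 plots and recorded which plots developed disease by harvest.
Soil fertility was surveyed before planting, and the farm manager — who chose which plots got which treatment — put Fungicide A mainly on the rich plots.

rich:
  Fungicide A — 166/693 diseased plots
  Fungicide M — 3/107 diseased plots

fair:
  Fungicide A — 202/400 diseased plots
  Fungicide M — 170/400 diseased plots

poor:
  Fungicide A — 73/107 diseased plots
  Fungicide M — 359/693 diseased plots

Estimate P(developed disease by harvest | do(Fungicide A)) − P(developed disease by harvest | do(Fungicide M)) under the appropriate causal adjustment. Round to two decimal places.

Within every soil fertility level Fungicide M has the lower rate, yet pooled Fungicide A does — Simpson's reversal.
Soil fertility satisfies the back-door criterion: it is not a descendant of the fungicide, and it blocks the spurious path from fungicide to outcome. Adjusting for it (i.e., using the within-soil fertility rates) gives the causal effect.
Adjusting over the population distribution of soil fertility: 0.333·(0.240−0.028) + 0.333·(0.505−0.425) + 0.333·(0.682−0.518) = +0.152.

+0.15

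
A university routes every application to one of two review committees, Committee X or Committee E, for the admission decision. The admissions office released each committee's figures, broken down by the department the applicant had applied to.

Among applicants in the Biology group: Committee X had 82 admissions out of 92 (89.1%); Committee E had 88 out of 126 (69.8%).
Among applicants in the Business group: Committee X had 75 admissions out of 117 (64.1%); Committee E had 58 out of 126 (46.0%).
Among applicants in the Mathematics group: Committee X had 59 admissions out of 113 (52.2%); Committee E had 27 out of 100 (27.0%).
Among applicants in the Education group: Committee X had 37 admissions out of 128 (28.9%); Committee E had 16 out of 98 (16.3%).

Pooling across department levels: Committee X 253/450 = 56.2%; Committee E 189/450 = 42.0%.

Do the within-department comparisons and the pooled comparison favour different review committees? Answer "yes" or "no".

Within each department level (Biology 89.1% vs 69.8%; Business 64.1% vs 46.0%; Mathematics 52.2% vs 27.0%; Education 28.9% vs 16.3%), Committee X has the higher rate every time. Pooled: 56.2% vs 42.0% — Committee X has the higher rate overall. They agree.

no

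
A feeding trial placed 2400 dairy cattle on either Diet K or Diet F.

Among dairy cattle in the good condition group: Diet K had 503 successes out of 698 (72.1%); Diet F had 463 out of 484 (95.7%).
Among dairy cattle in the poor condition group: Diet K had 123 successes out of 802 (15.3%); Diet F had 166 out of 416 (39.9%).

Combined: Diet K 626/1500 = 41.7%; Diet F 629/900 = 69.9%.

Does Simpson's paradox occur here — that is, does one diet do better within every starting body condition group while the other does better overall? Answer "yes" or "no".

no

Within each starting body condition level (good condition 72.1% vs 95.7%; poor condition 15.3% vs 39.9%), Diet F has the higher rate every time. Pooled: 41.7% vs 69.9% — Diet F has the higher rate overall. They agree.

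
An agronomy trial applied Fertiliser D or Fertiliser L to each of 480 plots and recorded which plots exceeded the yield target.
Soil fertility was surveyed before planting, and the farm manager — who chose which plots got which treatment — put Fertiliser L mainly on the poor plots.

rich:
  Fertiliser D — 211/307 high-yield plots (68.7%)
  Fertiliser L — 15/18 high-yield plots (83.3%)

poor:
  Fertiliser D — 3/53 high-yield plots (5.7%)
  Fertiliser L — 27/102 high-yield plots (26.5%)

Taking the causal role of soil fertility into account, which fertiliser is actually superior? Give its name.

The stratified and pooled comparisons disagree (Fertiliser L wins within each soil fertility; Fertiliser D wins overall), so the answer turns on the causal role of soil fertility.
Soil fertility is set before the fertiliser has any effect — it is not caused by the fertiliser — and it independently drives the outcome. That makes it a confounder, so the causal comparison is within soil fertility levels.
Within each level — rich: 68.7% vs 83.3%; poor: 5.7% vs 26.5% — Fertiliser L is higher every time.

Fertiliser L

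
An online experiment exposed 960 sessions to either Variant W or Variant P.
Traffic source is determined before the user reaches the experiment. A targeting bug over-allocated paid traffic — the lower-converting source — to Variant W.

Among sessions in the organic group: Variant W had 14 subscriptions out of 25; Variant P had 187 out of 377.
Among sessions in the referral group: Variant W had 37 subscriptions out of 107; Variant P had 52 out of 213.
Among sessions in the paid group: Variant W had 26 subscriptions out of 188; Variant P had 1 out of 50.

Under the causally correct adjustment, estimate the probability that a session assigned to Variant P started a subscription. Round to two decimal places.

Traffic source satisfies the back-door criterion: it is not a descendant of the variant, and it blocks the spurious path from variant to outcome. Adjusting for it (i.e., using the within-traffic source rates) gives the causal effect.
Standardising Variant P to the population traffic source mix: 0.419·187/377 + 0.333·52/213 + 0.248·1/50 = 0.294.

0.29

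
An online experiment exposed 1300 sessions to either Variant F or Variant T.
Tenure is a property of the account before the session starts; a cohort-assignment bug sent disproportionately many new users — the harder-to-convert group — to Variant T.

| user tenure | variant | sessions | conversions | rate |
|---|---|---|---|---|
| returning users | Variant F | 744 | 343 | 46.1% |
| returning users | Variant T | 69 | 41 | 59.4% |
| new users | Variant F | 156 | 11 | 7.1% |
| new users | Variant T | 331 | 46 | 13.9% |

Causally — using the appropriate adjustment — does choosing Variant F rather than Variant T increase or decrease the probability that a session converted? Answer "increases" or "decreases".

decreases

Since user tenure is a pre-existing factor (not a product of the variant) and it affects the outcome on its own, it is a confounder. The stratified rates, not the pooled rate, identify the causal effect.
Within each level — returning users: 46.1% vs 59.4%; new users: 7.1% vs 13.9% — Variant T is higher every time.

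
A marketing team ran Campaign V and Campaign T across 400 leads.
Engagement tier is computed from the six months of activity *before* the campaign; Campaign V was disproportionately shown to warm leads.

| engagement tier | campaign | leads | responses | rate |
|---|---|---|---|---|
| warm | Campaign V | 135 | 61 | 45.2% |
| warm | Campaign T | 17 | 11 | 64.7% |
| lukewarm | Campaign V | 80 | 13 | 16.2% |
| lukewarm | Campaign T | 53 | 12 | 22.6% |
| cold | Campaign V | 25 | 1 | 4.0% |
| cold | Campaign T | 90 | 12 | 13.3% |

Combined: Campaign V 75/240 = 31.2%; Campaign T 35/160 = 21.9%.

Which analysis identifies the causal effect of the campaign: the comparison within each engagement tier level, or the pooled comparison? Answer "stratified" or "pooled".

Nothing the campaign does changes engagement tier; the imbalance is an allocation artefact. With engagement tier also predicting the outcome, the pooled figure is confounded, and the within-stratum comparison is the causal one.
Within each level — warm: 45.2% vs 64.7%; lukewarm: 16.2% vs 22.6%; cold: 4.0% vs 13.3% — Campaign T is higher every time.

stratified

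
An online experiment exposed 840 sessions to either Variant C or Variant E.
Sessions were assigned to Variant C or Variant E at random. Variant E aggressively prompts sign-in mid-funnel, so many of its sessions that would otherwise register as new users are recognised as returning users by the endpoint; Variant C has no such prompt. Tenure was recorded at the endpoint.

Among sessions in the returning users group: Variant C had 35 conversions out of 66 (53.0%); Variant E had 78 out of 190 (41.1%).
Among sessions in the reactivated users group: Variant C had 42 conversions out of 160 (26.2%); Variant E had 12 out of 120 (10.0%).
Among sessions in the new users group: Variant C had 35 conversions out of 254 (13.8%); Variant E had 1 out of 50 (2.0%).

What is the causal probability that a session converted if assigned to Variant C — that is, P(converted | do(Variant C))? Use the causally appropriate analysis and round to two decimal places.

0.23

Within every user tenure level Variant C has the higher rate, yet pooled Variant E does — Simpson's reversal.
User tenure here is a post-treatment variable shaped by the variant; conditioning on it would introduce bias rather than remove it. The overall comparison is the causal one.
So P(outcome | do(Variant C)) is just the pooled rate for Variant C: 112/480 = 0.233.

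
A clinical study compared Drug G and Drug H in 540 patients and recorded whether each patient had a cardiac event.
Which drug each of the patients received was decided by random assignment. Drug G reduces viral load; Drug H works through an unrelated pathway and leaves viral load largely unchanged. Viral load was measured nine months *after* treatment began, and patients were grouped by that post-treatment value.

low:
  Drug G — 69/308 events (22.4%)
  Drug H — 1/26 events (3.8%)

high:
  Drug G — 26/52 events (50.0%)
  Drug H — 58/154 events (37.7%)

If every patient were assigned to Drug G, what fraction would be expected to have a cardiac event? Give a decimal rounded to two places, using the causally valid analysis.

0.26

Viral load is downstream of the drug. One should not condition on a consequence of treatment, so the overall rates are the right comparison.
So P(outcome | do(Drug G)) is just the pooled rate for Drug G: 95/360 = 0.264.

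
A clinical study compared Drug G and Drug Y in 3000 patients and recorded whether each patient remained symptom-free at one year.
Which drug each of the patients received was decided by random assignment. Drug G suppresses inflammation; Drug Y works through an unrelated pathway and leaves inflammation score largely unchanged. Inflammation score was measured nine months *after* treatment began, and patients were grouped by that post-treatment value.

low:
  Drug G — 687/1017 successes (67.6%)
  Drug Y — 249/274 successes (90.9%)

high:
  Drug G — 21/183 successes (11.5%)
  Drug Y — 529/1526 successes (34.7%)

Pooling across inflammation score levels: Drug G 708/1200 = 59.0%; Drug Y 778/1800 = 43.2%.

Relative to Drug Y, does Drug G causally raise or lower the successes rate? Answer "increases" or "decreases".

Inflammation score here is a post-treatment variable shaped by the drug; conditioning on it would introduce bias rather than remove it. The overall comparison is the causal one.
Pooled: Drug G 59.0% vs Drug Y 43.2%; Drug G is higher overall.

increases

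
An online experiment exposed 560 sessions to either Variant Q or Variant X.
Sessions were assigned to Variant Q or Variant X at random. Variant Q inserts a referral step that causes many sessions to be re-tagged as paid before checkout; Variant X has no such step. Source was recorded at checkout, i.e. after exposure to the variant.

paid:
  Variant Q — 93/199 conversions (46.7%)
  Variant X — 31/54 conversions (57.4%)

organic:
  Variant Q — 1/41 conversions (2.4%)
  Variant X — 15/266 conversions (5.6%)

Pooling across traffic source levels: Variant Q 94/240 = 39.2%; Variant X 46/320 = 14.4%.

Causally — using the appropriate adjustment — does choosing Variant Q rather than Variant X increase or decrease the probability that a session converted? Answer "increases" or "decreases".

Because the variant influences traffic source, traffic source is a post-treatment mediator, not a confounder. Stratifying on it would bias the estimate; the causal effect is the crude pooled difference.
Pooled: Variant Q 39.2% vs Variant X 14.4%; Variant Q is higher overall.

increases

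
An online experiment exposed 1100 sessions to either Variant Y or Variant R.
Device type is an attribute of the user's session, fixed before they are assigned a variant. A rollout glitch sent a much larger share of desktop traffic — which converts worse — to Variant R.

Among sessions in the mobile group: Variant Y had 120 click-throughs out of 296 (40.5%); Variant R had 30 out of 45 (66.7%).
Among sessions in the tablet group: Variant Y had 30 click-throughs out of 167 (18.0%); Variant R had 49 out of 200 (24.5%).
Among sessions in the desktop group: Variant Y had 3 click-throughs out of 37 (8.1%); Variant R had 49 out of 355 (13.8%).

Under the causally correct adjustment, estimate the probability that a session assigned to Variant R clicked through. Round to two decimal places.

0.34

Within every device type level Variant R has the higher rate, yet pooled Variant Y does — Simpson's reversal.
Device type is set before the variant has any effect — it is not caused by the variant — and it independently drives the outcome. That makes it a confounder, so the causal comparison is within device type levels.
Standardising Variant R to the population device type mix: 0.310·30/45 + 0.334·49/200 + 0.356·49/355 = 0.338.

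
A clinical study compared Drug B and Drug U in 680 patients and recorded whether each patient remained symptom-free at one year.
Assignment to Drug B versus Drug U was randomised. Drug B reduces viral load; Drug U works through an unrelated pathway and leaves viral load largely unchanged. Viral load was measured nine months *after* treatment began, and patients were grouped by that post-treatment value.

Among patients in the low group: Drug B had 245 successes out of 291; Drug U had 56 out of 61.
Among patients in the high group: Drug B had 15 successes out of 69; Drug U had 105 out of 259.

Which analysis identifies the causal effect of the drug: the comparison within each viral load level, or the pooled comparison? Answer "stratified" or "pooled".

Viral load here is a post-treatment variable shaped by the drug; conditioning on it would introduce bias rather than remove it. The overall comparison is the causal one.
Pooled: Drug B 72.2% vs Drug U 50.3%; Drug B is higher overall.

pooled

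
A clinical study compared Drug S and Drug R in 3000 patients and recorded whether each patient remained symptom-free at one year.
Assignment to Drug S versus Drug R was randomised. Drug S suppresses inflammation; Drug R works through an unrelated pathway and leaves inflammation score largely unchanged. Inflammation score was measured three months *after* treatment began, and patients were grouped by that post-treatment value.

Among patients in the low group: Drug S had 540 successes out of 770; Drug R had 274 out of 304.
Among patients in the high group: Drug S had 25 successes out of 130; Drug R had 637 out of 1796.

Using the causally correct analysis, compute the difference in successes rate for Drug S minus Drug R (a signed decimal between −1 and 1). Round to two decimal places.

Within every inflammation score level Drug R has the higher rate, yet pooled Drug S does — Simpson's reversal.
The distribution of inflammation score is itself part of what the drug does — it is an intermediate outcome. Holding it fixed would remove that part of the effect; the total effect is the pooled difference.
The causal difference is the pooled difference: 0.628 − 0.434 = +0.194.

+0.19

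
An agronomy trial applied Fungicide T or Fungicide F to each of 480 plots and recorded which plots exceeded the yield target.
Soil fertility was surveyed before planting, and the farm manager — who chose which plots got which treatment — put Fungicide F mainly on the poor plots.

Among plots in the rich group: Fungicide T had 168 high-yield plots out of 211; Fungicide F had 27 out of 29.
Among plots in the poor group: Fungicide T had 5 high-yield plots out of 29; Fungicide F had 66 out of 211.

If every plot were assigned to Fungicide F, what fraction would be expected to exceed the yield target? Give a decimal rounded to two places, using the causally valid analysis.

0.62

The imbalance in soil fertility arose from how plots were allocated, not from anything the fungicide did; and soil fertility independently affects the outcome. The pooled gap is confounded — condition on soil fertility.
Standardising Fungicide F to the population soil fertility mix: 0.500·27/29 + 0.500·66/211 = 0.622.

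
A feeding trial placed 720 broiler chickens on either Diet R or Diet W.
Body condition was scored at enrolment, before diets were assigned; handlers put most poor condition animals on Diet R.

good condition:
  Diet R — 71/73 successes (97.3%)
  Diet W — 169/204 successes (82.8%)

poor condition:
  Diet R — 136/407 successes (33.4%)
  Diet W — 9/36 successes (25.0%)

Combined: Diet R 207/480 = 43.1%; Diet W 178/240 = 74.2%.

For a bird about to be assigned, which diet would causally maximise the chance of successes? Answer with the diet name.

Diet R

Starting body condition differs across diets for reasons unrelated to any effect of the diet itself, and it separately predicts the outcome — a classic confounder. We must compare within starting body condition levels.
Within each level — good condition: 97.3% vs 82.8%; poor condition: 33.4% vs 25.0% — Diet R is higher every time.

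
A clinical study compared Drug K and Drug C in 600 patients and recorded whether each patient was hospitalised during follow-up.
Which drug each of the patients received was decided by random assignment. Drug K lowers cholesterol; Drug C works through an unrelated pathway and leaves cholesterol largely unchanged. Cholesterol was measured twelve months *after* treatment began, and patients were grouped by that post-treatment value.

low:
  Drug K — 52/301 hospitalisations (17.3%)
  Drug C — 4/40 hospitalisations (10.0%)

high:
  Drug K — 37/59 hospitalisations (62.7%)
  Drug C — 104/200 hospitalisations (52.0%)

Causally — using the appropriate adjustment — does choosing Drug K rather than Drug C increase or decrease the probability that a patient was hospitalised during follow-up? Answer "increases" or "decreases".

Drug C is lower inside every cholesterol stratum but Drug K is lower in aggregate. Whether to stratify depends on how cholesterol relates to the drug.
Because the drug influences cholesterol, cholesterol is a post-treatment mediator, not a confounder. Stratifying on it would bias the estimate; the causal effect is the crude pooled difference.
Pooled: Drug K 24.7% vs Drug C 45.0%; Drug K is lower overall.

decreases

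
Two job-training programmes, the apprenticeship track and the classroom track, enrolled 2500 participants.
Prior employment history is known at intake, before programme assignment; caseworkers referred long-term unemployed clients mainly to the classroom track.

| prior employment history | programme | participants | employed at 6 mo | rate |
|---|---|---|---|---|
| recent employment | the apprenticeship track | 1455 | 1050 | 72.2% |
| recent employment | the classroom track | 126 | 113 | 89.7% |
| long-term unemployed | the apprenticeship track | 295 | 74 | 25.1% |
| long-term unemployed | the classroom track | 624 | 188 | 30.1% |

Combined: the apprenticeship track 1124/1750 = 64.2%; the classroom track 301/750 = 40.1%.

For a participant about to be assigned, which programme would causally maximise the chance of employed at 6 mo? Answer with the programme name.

the classroom track

The imbalance in prior employment history arose from how participants were allocated, not from anything the programme did; and prior employment history independently affects the outcome. The pooled gap is confounded — condition on prior employment history.
Within each level — recent employment: 72.2% vs 89.7%; long-term unemployed: 25.1% vs 30.1% — the classroom track is higher every time.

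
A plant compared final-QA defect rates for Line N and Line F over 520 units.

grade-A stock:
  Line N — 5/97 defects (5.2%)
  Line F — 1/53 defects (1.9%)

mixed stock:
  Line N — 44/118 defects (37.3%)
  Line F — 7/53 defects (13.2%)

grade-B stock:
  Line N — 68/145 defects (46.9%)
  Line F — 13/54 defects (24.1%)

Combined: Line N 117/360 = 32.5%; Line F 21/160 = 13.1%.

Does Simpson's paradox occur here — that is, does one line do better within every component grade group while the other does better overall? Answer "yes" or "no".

no

Within each component grade level (grade-A stock 5.2% vs 1.9%; mixed stock 37.3% vs 13.2%; grade-B stock 46.9% vs 24.1%), Line F has the lower rate every time. Pooled: 32.5% vs 13.1% — Line F has the lower rate overall. They agree.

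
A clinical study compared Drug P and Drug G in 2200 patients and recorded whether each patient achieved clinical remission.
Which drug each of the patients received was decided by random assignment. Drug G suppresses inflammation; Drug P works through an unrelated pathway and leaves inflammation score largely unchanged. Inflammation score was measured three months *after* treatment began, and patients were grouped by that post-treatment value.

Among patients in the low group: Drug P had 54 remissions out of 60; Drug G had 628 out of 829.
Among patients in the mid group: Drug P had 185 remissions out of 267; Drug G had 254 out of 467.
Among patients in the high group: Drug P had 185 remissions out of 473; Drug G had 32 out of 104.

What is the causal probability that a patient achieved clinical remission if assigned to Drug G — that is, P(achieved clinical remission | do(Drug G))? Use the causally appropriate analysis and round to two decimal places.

Inflammation score here is a post-treatment variable shaped by the drug; conditioning on it would introduce bias rather than remove it. The overall comparison is the causal one.
So P(outcome | do(Drug G)) is just the pooled rate for Drug G: 914/1400 = 0.653.

0.65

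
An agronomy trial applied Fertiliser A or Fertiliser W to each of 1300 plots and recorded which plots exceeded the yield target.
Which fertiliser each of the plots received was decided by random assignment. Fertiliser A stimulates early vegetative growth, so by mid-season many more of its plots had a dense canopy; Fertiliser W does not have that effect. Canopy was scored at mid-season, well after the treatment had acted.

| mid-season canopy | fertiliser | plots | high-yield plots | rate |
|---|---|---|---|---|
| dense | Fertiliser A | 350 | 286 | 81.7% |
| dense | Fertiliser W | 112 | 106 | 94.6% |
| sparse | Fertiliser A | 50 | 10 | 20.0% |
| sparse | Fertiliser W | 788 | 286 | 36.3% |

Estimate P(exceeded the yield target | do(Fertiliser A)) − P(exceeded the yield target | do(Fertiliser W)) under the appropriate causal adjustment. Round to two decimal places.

The distribution of mid-season canopy is itself part of what the fertiliser does — it is an intermediate outcome. Holding it fixed would remove that part of the effect; the total effect is the pooled difference.
The causal difference is the pooled difference: 0.740 − 0.436 = +0.304.

+0.30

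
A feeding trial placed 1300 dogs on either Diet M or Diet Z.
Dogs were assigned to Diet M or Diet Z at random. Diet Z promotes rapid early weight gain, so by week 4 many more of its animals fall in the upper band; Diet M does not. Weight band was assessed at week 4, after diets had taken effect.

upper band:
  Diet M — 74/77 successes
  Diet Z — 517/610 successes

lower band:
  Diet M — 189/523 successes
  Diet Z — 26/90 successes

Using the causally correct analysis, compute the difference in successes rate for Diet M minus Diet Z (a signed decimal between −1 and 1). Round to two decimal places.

The distribution of week-4 weight band is itself part of what the diet does — it is an intermediate outcome. Holding it fixed would remove that part of the effect; the total effect is the pooled difference.
The causal difference is the pooled difference: 0.438 − 0.776 = -0.337.

-0.34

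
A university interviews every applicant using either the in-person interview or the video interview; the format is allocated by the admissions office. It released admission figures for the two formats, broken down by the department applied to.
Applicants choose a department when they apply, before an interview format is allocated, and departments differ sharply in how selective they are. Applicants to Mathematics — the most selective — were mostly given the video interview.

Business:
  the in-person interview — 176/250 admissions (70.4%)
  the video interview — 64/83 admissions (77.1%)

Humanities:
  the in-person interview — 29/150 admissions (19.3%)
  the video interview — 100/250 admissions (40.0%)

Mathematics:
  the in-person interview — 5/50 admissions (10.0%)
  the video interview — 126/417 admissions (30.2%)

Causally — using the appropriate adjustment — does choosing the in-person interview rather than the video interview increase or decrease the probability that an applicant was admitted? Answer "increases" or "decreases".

decreases

Within every department level the video interview has the higher rate, yet pooled the in-person interview does — Simpson's reversal.
Department satisfies the back-door criterion: it is not a descendant of the interview format, and it blocks the spurious path from interview format to outcome. Adjusting for it (i.e., using the within-department rates) gives the causal effect.
Within each level — Business: 70.4% vs 77.1%; Humanities: 19.3% vs 40.0%; Mathematics: 10.0% vs 30.2% — the video interview is higher every time.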